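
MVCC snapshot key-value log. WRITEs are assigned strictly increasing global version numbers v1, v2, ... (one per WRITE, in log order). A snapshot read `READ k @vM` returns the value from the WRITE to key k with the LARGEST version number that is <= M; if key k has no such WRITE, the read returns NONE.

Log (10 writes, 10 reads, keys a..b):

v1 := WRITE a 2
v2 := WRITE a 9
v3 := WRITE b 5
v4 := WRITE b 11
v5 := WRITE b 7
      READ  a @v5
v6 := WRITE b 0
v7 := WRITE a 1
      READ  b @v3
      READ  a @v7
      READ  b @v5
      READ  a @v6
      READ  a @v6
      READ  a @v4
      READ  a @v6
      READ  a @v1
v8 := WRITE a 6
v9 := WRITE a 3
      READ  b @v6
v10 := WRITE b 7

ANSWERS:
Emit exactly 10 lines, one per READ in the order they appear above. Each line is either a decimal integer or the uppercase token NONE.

v1: WRITE a=2  (a history now [(1, 2)])
v2: WRITE a=9  (a history now [(1, 2), (2, 9)])
v3: WRITE b=5  (b history now [(3, 5)])
v4: WRITE b=11  (b history now [(3, 5), (4, 11)])
v5: WRITE b=7  (b history now [(3, 5), (4, 11), (5, 7)])
READ a @v5: history=[(1, 2), (2, 9)] -> pick v2 -> 9
v6: WRITE b=0  (b history now [(3, 5), (4, 11), (5, 7), (6, 0)])
v7: WRITE a=1  (a history now [(1, 2), (2, 9), (7, 1)])
READ b @v3: history=[(3, 5), (4, 11), (5, 7), (6, 0)] -> pick v3 -> 5
READ a @v7: history=[(1, 2), (2, 9), (7, 1)] -> pick v7 -> 1
READ b @v5: history=[(3, 5), (4, 11), (5, 7), (6, 0)] -> pick v5 -> 7
READ a @v6: history=[(1, 2), (2, 9), (7, 1)] -> pick v2 -> 9
READ a @v6: history=[(1, 2), (2, 9), (7, 1)] -> pick v2 -> 9
READ a @v4: history=[(1, 2), (2, 9), (7, 1)] -> pick v2 -> 9
READ a @v6: history=[(1, 2), (2, 9), (7, 1)] -> pick v2 -> 9
READ a @v1: history=[(1, 2), (2, 9), (7, 1)] -> pick v1 -> 2
v8: WRITE a=6  (a history now [(1, 2), (2, 9), (7, 1), (8, 6)])
v9: WRITE a=3  (a history now [(1, 2), (2, 9), (7, 1), (8, 6), (9, 3)])
READ b @v6: history=[(3, 5), (4, 11), (5, 7), (6, 0)] -> pick v6 -> 0
v10: WRITE b=7  (b history now [(3, 5), (4, 11), (5, 7), (6, 0), (10, 7)])

Answer: 9
5
1
7
9
9
9
9
2
0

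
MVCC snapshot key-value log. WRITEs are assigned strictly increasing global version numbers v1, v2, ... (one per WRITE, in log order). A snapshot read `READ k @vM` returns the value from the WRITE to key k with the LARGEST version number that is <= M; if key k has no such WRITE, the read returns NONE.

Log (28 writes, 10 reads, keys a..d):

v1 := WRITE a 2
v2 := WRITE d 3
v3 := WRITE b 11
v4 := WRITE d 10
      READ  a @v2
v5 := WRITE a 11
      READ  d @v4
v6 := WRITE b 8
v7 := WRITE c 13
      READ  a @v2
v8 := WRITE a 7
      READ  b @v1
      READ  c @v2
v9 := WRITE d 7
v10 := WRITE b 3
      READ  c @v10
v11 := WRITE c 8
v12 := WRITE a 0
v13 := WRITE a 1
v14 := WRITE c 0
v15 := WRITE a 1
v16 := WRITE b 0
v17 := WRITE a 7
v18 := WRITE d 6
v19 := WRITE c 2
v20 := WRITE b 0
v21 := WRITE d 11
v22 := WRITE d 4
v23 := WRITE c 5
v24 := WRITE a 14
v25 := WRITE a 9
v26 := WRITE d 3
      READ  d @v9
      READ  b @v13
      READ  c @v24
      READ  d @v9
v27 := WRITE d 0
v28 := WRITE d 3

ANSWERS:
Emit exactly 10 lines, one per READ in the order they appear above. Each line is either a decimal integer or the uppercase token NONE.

Answer: 2
10
2
NONE
NONE
13
7
3
5
7

Derivation:
v1: WRITE a=2  (a history now [(1, 2)])
v2: WRITE d=3  (d history now [(2, 3)])
v3: WRITE b=11  (b history now [(3, 11)])
v4: WRITE d=10  (d history now [(2, 3), (4, 10)])
READ a @v2: history=[(1, 2)] -> pick v1 -> 2
v5: WRITE a=11  (a history now [(1, 2), (5, 11)])
READ d @v4: history=[(2, 3), (4, 10)] -> pick v4 -> 10
v6: WRITE b=8  (b history now [(3, 11), (6, 8)])
v7: WRITE c=13  (c history now [(7, 13)])
READ a @v2: history=[(1, 2), (5, 11)] -> pick v1 -> 2
v8: WRITE a=7  (a history now [(1, 2), (5, 11), (8, 7)])
READ b @v1: history=[(3, 11), (6, 8)] -> no version <= 1 -> NONE
READ c @v2: history=[(7, 13)] -> no version <= 2 -> NONE
v9: WRITE d=7  (d history now [(2, 3), (4, 10), (9, 7)])
v10: WRITE b=3  (b history now [(3, 11), (6, 8), (10, 3)])
READ c @v10: history=[(7, 13)] -> pick v7 -> 13
v11: WRITE c=8  (c history now [(7, 13), (11, 8)])
v12: WRITE a=0  (a history now [(1, 2), (5, 11), (8, 7), (12, 0)])
v13: WRITE a=1  (a history now [(1, 2), (5, 11), (8, 7), (12, 0), (13, 1)])
v14: WRITE c=0  (c history now [(7, 13), (11, 8), (14, 0)])
v15: WRITE a=1  (a history now [(1, 2), (5, 11), (8, 7), (12, 0), (13, 1), (15, 1)])
v16: WRITE b=0  (b history now [(3, 11), (6, 8), (10, 3), (16, 0)])
v17: WRITE a=7  (a history now [(1, 2), (5, 11), (8, 7), (12, 0), (13, 1), (15, 1), (17, 7)])
v18: WRITE d=6  (d history now [(2, 3), (4, 10), (9, 7), (18, 6)])
v19: WRITE c=2  (c history now [(7, 13), (11, 8), (14, 0), (19, 2)])
v20: WRITE b=0  (b history now [(3, 11), (6, 8), (10, 3), (16, 0), (20, 0)])
v21: WRITE d=11  (d history now [(2, 3), (4, 10), (9, 7), (18, 6), (21, 11)])
v22: WRITE d=4  (d history now [(2, 3), (4, 10), (9, 7), (18, 6), (21, 11), (22, 4)])
v23: WRITE c=5  (c history now [(7, 13), (11, 8), (14, 0), (19, 2), (23, 5)])
v24: WRITE a=14  (a history now [(1, 2), (5, 11), (8, 7), (12, 0), (13, 1), (15, 1), (17, 7), (24, 14)])
v25: WRITE a=9  (a history now [(1, 2), (5, 11), (8, 7), (12, 0), (13, 1), (15, 1), (17, 7), (24, 14), (25, 9)])
v26: WRITE d=3  (d history now [(2, 3), (4, 10), (9, 7), (18, 6), (21, 11), (22, 4), (26, 3)])
READ d @v9: history=[(2, 3), (4, 10), (9, 7), (18, 6), (21, 11), (22, 4), (26, 3)] -> pick v9 -> 7
READ b @v13: history=[(3, 11), (6, 8), (10, 3), (16, 0), (20, 0)] -> pick v10 -> 3
READ c @v24: history=[(7, 13), (11, 8), (14, 0), (19, 2), (23, 5)] -> pick v23 -> 5
READ d @v9: history=[(2, 3), (4, 10), (9, 7), (18, 6), (21, 11), (22, 4), (26, 3)] -> pick v9 -> 7
v27: WRITE d=0  (d history now [(2, 3), (4, 10), (9, 7), (18, 6), (21, 11), (22, 4), (26, 3), (27, 0)])
v28: WRITE d=3  (d history now [(2, 3), (4, 10), (9, 7), (18, 6), (21, 11), (22, 4), (26, 3), (27, 0), (28, 3)])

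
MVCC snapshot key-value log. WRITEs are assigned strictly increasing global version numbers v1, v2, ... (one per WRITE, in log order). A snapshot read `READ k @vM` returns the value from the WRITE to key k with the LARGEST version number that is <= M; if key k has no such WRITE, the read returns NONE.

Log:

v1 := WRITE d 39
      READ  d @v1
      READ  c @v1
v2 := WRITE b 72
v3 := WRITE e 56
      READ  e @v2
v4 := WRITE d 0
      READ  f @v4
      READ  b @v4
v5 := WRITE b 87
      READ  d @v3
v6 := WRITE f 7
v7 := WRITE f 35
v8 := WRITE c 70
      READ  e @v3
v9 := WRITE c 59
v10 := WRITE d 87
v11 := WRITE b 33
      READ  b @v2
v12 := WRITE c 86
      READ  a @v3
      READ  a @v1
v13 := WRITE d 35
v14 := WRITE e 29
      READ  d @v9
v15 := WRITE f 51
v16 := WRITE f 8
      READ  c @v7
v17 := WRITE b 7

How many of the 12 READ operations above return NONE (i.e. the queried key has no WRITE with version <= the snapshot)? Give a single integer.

Answer: 6

Derivation:
v1: WRITE d=39  (d history now [(1, 39)])
READ d @v1: history=[(1, 39)] -> pick v1 -> 39
READ c @v1: history=[] -> no version <= 1 -> NONE
v2: WRITE b=72  (b history now [(2, 72)])
v3: WRITE e=56  (e history now [(3, 56)])
READ e @v2: history=[(3, 56)] -> no version <= 2 -> NONE
v4: WRITE d=0  (d history now [(1, 39), (4, 0)])
READ f @v4: history=[] -> no version <= 4 -> NONE
READ b @v4: history=[(2, 72)] -> pick v2 -> 72
v5: WRITE b=87  (b history now [(2, 72), (5, 87)])
READ d @v3: history=[(1, 39), (4, 0)] -> pick v1 -> 39
v6: WRITE f=7  (f history now [(6, 7)])
v7: WRITE f=35  (f history now [(6, 7), (7, 35)])
v8: WRITE c=70  (c history now [(8, 70)])
READ e @v3: history=[(3, 56)] -> pick v3 -> 56
v9: WRITE c=59  (c history now [(8, 70), (9, 59)])
v10: WRITE d=87  (d history now [(1, 39), (4, 0), (10, 87)])
v11: WRITE b=33  (b history now [(2, 72), (5, 87), (11, 33)])
READ b @v2: history=[(2, 72), (5, 87), (11, 33)] -> pick v2 -> 72
v12: WRITE c=86  (c history now [(8, 70), (9, 59), (12, 86)])
READ a @v3: history=[] -> no version <= 3 -> NONE
READ a @v1: history=[] -> no version <= 1 -> NONE
v13: WRITE d=35  (d history now [(1, 39), (4, 0), (10, 87), (13, 35)])
v14: WRITE e=29  (e history now [(3, 56), (14, 29)])
READ d @v9: history=[(1, 39), (4, 0), (10, 87), (13, 35)] -> pick v4 -> 0
v15: WRITE f=51  (f history now [(6, 7), (7, 35), (15, 51)])
v16: WRITE f=8  (f history now [(6, 7), (7, 35), (15, 51), (16, 8)])
READ c @v7: history=[(8, 70), (9, 59), (12, 86)] -> no version <= 7 -> NONE
v17: WRITE b=7  (b history now [(2, 72), (5, 87), (11, 33), (17, 7)])
Read results in order: ['39', 'NONE', 'NONE', 'NONE', '72', '39', '56', '72', 'NONE', 'NONE', '0', 'NONE']
NONE count = 6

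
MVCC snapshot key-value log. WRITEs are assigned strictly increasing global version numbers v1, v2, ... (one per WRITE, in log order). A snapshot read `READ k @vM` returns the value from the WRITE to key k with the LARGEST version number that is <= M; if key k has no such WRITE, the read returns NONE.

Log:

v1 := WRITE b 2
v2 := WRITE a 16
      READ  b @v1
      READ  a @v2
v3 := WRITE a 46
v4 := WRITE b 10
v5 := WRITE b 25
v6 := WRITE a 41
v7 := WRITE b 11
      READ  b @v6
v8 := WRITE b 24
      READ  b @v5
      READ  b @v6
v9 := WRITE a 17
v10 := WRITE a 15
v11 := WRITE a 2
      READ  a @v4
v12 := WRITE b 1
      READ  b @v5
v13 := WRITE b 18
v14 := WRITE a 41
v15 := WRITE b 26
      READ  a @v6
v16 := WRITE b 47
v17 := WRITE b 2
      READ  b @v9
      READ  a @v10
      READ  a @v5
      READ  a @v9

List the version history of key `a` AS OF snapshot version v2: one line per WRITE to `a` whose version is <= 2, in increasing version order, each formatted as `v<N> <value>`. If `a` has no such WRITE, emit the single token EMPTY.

Scan writes for key=a with version <= 2:
  v1 WRITE b 2 -> skip
  v2 WRITE a 16 -> keep
  v3 WRITE a 46 -> drop (> snap)
  v4 WRITE b 10 -> skip
  v5 WRITE b 25 -> skip
  v6 WRITE a 41 -> drop (> snap)
  v7 WRITE b 11 -> skip
  v8 WRITE b 24 -> skip
  v9 WRITE a 17 -> drop (> snap)
  v10 WRITE a 15 -> drop (> snap)
  v11 WRITE a 2 -> drop (> snap)
  v12 WRITE b 1 -> skip
  v13 WRITE b 18 -> skip
  v14 WRITE a 41 -> drop (> snap)
  v15 WRITE b 26 -> skip
  v16 WRITE b 47 -> skip
  v17 WRITE b 2 -> skip
Collected: [(2, 16)]

Answer: v2 16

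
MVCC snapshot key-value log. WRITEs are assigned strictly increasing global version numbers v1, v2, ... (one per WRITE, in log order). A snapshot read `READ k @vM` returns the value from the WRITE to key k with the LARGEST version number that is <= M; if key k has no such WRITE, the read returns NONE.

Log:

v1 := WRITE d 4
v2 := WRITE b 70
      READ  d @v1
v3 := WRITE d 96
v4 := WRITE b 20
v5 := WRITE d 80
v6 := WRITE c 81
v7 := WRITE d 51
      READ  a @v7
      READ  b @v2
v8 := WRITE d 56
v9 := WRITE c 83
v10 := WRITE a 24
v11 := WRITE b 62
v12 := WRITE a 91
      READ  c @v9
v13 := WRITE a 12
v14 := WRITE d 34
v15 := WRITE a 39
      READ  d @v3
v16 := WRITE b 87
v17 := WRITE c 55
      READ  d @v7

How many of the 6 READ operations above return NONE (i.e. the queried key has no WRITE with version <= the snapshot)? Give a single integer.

Answer: 1

Derivation:
v1: WRITE d=4  (d history now [(1, 4)])
v2: WRITE b=70  (b history now [(2, 70)])
READ d @v1: history=[(1, 4)] -> pick v1 -> 4
v3: WRITE d=96  (d history now [(1, 4), (3, 96)])
v4: WRITE b=20  (b history now [(2, 70), (4, 20)])
v5: WRITE d=80  (d history now [(1, 4), (3, 96), (5, 80)])
v6: WRITE c=81  (c history now [(6, 81)])
v7: WRITE d=51  (d history now [(1, 4), (3, 96), (5, 80), (7, 51)])
READ a @v7: history=[] -> no version <= 7 -> NONE
READ b @v2: history=[(2, 70), (4, 20)] -> pick v2 -> 70
v8: WRITE d=56  (d history now [(1, 4), (3, 96), (5, 80), (7, 51), (8, 56)])
v9: WRITE c=83  (c history now [(6, 81), (9, 83)])
v10: WRITE a=24  (a history now [(10, 24)])
v11: WRITE b=62  (b history now [(2, 70), (4, 20), (11, 62)])
v12: WRITE a=91  (a history now [(10, 24), (12, 91)])
READ c @v9: history=[(6, 81), (9, 83)] -> pick v9 -> 83
v13: WRITE a=12  (a history now [(10, 24), (12, 91), (13, 12)])
v14: WRITE d=34  (d history now [(1, 4), (3, 96), (5, 80), (7, 51), (8, 56), (14, 34)])
v15: WRITE a=39  (a history now [(10, 24), (12, 91), (13, 12), (15, 39)])
READ d @v3: history=[(1, 4), (3, 96), (5, 80), (7, 51), (8, 56), (14, 34)] -> pick v3 -> 96
v16: WRITE b=87  (b history now [(2, 70), (4, 20), (11, 62), (16, 87)])
v17: WRITE c=55  (c history now [(6, 81), (9, 83), (17, 55)])
READ d @v7: history=[(1, 4), (3, 96), (5, 80), (7, 51), (8, 56), (14, 34)] -> pick v7 -> 51
Read results in order: ['4', 'NONE', '70', '83', '96', '51']
NONE count = 1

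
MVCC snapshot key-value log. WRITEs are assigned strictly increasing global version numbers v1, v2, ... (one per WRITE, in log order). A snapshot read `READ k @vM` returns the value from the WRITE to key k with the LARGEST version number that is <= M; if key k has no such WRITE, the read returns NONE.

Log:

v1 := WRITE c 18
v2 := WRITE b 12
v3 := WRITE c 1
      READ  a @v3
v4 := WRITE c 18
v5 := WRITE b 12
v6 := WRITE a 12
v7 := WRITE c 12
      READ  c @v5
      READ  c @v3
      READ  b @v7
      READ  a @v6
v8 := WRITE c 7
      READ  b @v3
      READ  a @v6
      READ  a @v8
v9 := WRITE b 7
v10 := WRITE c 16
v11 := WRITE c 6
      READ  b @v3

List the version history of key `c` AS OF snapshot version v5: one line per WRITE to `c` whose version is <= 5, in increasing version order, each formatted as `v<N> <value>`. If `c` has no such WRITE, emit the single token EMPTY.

Scan writes for key=c with version <= 5:
  v1 WRITE c 18 -> keep
  v2 WRITE b 12 -> skip
  v3 WRITE c 1 -> keep
  v4 WRITE c 18 -> keep
  v5 WRITE b 12 -> skip
  v6 WRITE a 12 -> skip
  v7 WRITE c 12 -> drop (> snap)
  v8 WRITE c 7 -> drop (> snap)
  v9 WRITE b 7 -> skip
  v10 WRITE c 16 -> drop (> snap)
  v11 WRITE c 6 -> drop (> snap)
Collected: [(1, 18), (3, 1), (4, 18)]

Answer: v1 18
v3 1
v4 18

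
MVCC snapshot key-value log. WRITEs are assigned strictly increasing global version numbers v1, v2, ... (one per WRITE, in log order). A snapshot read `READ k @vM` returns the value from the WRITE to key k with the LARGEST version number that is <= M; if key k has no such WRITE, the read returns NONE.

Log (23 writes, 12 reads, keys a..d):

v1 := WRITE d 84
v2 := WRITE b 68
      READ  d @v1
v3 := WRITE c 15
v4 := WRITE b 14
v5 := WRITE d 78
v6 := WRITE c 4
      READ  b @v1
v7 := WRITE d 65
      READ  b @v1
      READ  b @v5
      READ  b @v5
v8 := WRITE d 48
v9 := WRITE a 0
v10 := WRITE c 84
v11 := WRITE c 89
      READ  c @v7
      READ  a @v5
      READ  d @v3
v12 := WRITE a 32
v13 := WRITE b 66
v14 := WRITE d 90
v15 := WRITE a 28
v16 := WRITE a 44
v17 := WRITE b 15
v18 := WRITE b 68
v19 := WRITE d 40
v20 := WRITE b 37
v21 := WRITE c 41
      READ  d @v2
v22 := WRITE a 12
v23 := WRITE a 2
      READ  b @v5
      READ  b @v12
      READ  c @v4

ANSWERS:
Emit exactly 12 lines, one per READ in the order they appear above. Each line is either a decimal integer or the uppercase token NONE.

Answer: 84
NONE
NONE
14
14
4
NONE
84
84
14
14
15

Derivation:
v1: WRITE d=84  (d history now [(1, 84)])
v2: WRITE b=68  (b history now [(2, 68)])
READ d @v1: history=[(1, 84)] -> pick v1 -> 84
v3: WRITE c=15  (c history now [(3, 15)])
v4: WRITE b=14  (b history now [(2, 68), (4, 14)])
v5: WRITE d=78  (d history now [(1, 84), (5, 78)])
v6: WRITE c=4  (c history now [(3, 15), (6, 4)])
READ b @v1: history=[(2, 68), (4, 14)] -> no version <= 1 -> NONE
v7: WRITE d=65  (d history now [(1, 84), (5, 78), (7, 65)])
READ b @v1: history=[(2, 68), (4, 14)] -> no version <= 1 -> NONE
READ b @v5: history=[(2, 68), (4, 14)] -> pick v4 -> 14
READ b @v5: history=[(2, 68), (4, 14)] -> pick v4 -> 14
v8: WRITE d=48  (d history now [(1, 84), (5, 78), (7, 65), (8, 48)])
v9: WRITE a=0  (a history now [(9, 0)])
v10: WRITE c=84  (c history now [(3, 15), (6, 4), (10, 84)])
v11: WRITE c=89  (c history now [(3, 15), (6, 4), (10, 84), (11, 89)])
READ c @v7: history=[(3, 15), (6, 4), (10, 84), (11, 89)] -> pick v6 -> 4
READ a @v5: history=[(9, 0)] -> no version <= 5 -> NONE
READ d @v3: history=[(1, 84), (5, 78), (7, 65), (8, 48)] -> pick v1 -> 84
v12: WRITE a=32  (a history now [(9, 0), (12, 32)])
v13: WRITE b=66  (b history now [(2, 68), (4, 14), (13, 66)])
v14: WRITE d=90  (d history now [(1, 84), (5, 78), (7, 65), (8, 48), (14, 90)])
v15: WRITE a=28  (a history now [(9, 0), (12, 32), (15, 28)])
v16: WRITE a=44  (a history now [(9, 0), (12, 32), (15, 28), (16, 44)])
v17: WRITE b=15  (b history now [(2, 68), (4, 14), (13, 66), (17, 15)])
v18: WRITE b=68  (b history now [(2, 68), (4, 14), (13, 66), (17, 15), (18, 68)])
v19: WRITE d=40  (d history now [(1, 84), (5, 78), (7, 65), (8, 48), (14, 90), (19, 40)])
v20: WRITE b=37  (b history now [(2, 68), (4, 14), (13, 66), (17, 15), (18, 68), (20, 37)])
v21: WRITE c=41  (c history now [(3, 15), (6, 4), (10, 84), (11, 89), (21, 41)])
READ d @v2: history=[(1, 84), (5, 78), (7, 65), (8, 48), (14, 90), (19, 40)] -> pick v1 -> 84
v22: WRITE a=12  (a history now [(9, 0), (12, 32), (15, 28), (16, 44), (22, 12)])
v23: WRITE a=2  (a history now [(9, 0), (12, 32), (15, 28), (16, 44), (22, 12), (23, 2)])
READ b @v5: history=[(2, 68), (4, 14), (13, 66), (17, 15), (18, 68), (20, 37)] -> pick v4 -> 14
READ b @v12: history=[(2, 68), (4, 14), (13, 66), (17, 15), (18, 68), (20, 37)] -> pick v4 -> 14
READ c @v4: history=[(3, 15), (6, 4), (10, 84), (11, 89), (21, 41)] -> pick v3 -> 15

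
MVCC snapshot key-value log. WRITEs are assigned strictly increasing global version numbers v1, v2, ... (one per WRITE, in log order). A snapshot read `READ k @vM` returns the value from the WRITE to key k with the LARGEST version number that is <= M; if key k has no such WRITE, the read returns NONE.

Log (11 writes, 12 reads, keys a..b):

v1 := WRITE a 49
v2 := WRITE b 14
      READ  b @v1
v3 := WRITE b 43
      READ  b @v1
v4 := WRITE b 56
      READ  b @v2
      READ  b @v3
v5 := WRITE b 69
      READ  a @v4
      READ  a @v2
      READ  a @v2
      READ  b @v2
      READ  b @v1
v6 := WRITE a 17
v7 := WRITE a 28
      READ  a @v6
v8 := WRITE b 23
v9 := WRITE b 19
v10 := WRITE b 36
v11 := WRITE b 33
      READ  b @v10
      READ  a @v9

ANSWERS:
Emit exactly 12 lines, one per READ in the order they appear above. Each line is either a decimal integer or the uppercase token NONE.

v1: WRITE a=49  (a history now [(1, 49)])
v2: WRITE b=14  (b history now [(2, 14)])
READ b @v1: history=[(2, 14)] -> no version <= 1 -> NONE
v3: WRITE b=43  (b history now [(2, 14), (3, 43)])
READ b @v1: history=[(2, 14), (3, 43)] -> no version <= 1 -> NONE
v4: WRITE b=56  (b history now [(2, 14), (3, 43), (4, 56)])
READ b @v2: history=[(2, 14), (3, 43), (4, 56)] -> pick v2 -> 14
READ b @v3: history=[(2, 14), (3, 43), (4, 56)] -> pick v3 -> 43
v5: WRITE b=69  (b history now [(2, 14), (3, 43), (4, 56), (5, 69)])
READ a @v4: history=[(1, 49)] -> pick v1 -> 49
READ a @v2: history=[(1, 49)] -> pick v1 -> 49
READ a @v2: history=[(1, 49)] -> pick v1 -> 49
READ b @v2: history=[(2, 14), (3, 43), (4, 56), (5, 69)] -> pick v2 -> 14
READ b @v1: history=[(2, 14), (3, 43), (4, 56), (5, 69)] -> no version <= 1 -> NONE
v6: WRITE a=17  (a history now [(1, 49), (6, 17)])
v7: WRITE a=28  (a history now [(1, 49), (6, 17), (7, 28)])
READ a @v6: history=[(1, 49), (6, 17), (7, 28)] -> pick v6 -> 17
v8: WRITE b=23  (b history now [(2, 14), (3, 43), (4, 56), (5, 69), (8, 23)])
v9: WRITE b=19  (b history now [(2, 14), (3, 43), (4, 56), (5, 69), (8, 23), (9, 19)])
v10: WRITE b=36  (b history now [(2, 14), (3, 43), (4, 56), (5, 69), (8, 23), (9, 19), (10, 36)])
v11: WRITE b=33  (b history now [(2, 14), (3, 43), (4, 56), (5, 69), (8, 23), (9, 19), (10, 36), (11, 33)])
READ b @v10: history=[(2, 14), (3, 43), (4, 56), (5, 69), (8, 23), (9, 19), (10, 36), (11, 33)] -> pick v10 -> 36
READ a @v9: history=[(1, 49), (6, 17), (7, 28)] -> pick v7 -> 28

Answer: NONE
NONE
14
43
49
49
49
14
NONE
17
36
28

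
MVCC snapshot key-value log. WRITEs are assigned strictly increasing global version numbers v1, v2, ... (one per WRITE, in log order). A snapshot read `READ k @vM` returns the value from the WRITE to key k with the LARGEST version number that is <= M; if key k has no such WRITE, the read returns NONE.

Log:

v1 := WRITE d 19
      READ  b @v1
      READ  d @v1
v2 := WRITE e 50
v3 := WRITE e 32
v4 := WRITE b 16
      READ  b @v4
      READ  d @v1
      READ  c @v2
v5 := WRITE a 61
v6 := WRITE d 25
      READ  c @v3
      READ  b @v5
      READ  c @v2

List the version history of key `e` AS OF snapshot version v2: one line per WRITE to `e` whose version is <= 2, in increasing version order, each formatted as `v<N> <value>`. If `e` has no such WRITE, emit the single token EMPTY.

Answer: v2 50

Derivation:
Scan writes for key=e with version <= 2:
  v1 WRITE d 19 -> skip
  v2 WRITE e 50 -> keep
  v3 WRITE e 32 -> drop (> snap)
  v4 WRITE b 16 -> skip
  v5 WRITE a 61 -> skip
  v6 WRITE d 25 -> skip
Collected: [(2, 50)]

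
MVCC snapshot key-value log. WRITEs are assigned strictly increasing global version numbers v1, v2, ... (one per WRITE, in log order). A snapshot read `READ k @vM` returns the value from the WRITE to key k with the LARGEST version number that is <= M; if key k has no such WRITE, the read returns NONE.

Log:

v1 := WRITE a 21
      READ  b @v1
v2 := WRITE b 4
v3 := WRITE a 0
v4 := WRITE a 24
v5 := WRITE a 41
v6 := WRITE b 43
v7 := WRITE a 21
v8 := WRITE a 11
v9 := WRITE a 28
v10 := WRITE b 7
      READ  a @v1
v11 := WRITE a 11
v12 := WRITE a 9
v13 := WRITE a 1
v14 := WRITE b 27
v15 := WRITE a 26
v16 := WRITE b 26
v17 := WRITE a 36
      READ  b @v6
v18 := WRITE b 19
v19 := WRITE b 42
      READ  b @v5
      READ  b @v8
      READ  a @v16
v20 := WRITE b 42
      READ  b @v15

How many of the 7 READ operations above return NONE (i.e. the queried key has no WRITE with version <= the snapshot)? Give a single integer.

v1: WRITE a=21  (a history now [(1, 21)])
READ b @v1: history=[] -> no version <= 1 -> NONE
v2: WRITE b=4  (b history now [(2, 4)])
v3: WRITE a=0  (a history now [(1, 21), (3, 0)])
v4: WRITE a=24  (a history now [(1, 21), (3, 0), (4, 24)])
v5: WRITE a=41  (a history now [(1, 21), (3, 0), (4, 24), (5, 41)])
v6: WRITE b=43  (b history now [(2, 4), (6, 43)])
v7: WRITE a=21  (a history now [(1, 21), (3, 0), (4, 24), (5, 41), (7, 21)])
v8: WRITE a=11  (a history now [(1, 21), (3, 0), (4, 24), (5, 41), (7, 21), (8, 11)])
v9: WRITE a=28  (a history now [(1, 21), (3, 0), (4, 24), (5, 41), (7, 21), (8, 11), (9, 28)])
v10: WRITE b=7  (b history now [(2, 4), (6, 43), (10, 7)])
READ a @v1: history=[(1, 21), (3, 0), (4, 24), (5, 41), (7, 21), (8, 11), (9, 28)] -> pick v1 -> 21
v11: WRITE a=11  (a history now [(1, 21), (3, 0), (4, 24), (5, 41), (7, 21), (8, 11), (9, 28), (11, 11)])
v12: WRITE a=9  (a history now [(1, 21), (3, 0), (4, 24), (5, 41), (7, 21), (8, 11), (9, 28), (11, 11), (12, 9)])
v13: WRITE a=1  (a history now [(1, 21), (3, 0), (4, 24), (5, 41), (7, 21), (8, 11), (9, 28), (11, 11), (12, 9), (13, 1)])
v14: WRITE b=27  (b history now [(2, 4), (6, 43), (10, 7), (14, 27)])
v15: WRITE a=26  (a history now [(1, 21), (3, 0), (4, 24), (5, 41), (7, 21), (8, 11), (9, 28), (11, 11), (12, 9), (13, 1), (15, 26)])
v16: WRITE b=26  (b history now [(2, 4), (6, 43), (10, 7), (14, 27), (16, 26)])
v17: WRITE a=36  (a history now [(1, 21), (3, 0), (4, 24), (5, 41), (7, 21), (8, 11), (9, 28), (11, 11), (12, 9), (13, 1), (15, 26), (17, 36)])
READ b @v6: history=[(2, 4), (6, 43), (10, 7), (14, 27), (16, 26)] -> pick v6 -> 43
v18: WRITE b=19  (b history now [(2, 4), (6, 43), (10, 7), (14, 27), (16, 26), (18, 19)])
v19: WRITE b=42  (b history now [(2, 4), (6, 43), (10, 7), (14, 27), (16, 26), (18, 19), (19, 42)])
READ b @v5: history=[(2, 4), (6, 43), (10, 7), (14, 27), (16, 26), (18, 19), (19, 42)] -> pick v2 -> 4
READ b @v8: history=[(2, 4), (6, 43), (10, 7), (14, 27), (16, 26), (18, 19), (19, 42)] -> pick v6 -> 43
READ a @v16: history=[(1, 21), (3, 0), (4, 24), (5, 41), (7, 21), (8, 11), (9, 28), (11, 11), (12, 9), (13, 1), (15, 26), (17, 36)] -> pick v15 -> 26
v20: WRITE b=42  (b history now [(2, 4), (6, 43), (10, 7), (14, 27), (16, 26), (18, 19), (19, 42), (20, 42)])
READ b @v15: history=[(2, 4), (6, 43), (10, 7), (14, 27), (16, 26), (18, 19), (19, 42), (20, 42)] -> pick v14 -> 27
Read results in order: ['NONE', '21', '43', '4', '43', '26', '27']
NONE count = 1

Answer: 1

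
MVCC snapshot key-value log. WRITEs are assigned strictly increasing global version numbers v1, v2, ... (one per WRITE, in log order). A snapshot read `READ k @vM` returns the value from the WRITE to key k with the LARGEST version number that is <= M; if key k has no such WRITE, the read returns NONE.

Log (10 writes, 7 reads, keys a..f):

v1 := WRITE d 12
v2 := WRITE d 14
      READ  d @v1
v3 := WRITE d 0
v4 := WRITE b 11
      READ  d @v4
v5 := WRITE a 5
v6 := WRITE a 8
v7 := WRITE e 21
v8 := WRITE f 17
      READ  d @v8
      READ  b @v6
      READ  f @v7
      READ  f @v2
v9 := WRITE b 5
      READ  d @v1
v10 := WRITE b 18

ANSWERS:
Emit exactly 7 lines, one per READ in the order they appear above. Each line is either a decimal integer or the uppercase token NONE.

Answer: 12
0
0
11
NONE
NONE
12

Derivation:
v1: WRITE d=12  (d history now [(1, 12)])
v2: WRITE d=14  (d history now [(1, 12), (2, 14)])
READ d @v1: history=[(1, 12), (2, 14)] -> pick v1 -> 12
v3: WRITE d=0  (d history now [(1, 12), (2, 14), (3, 0)])
v4: WRITE b=11  (b history now [(4, 11)])
READ d @v4: history=[(1, 12), (2, 14), (3, 0)] -> pick v3 -> 0
v5: WRITE a=5  (a history now [(5, 5)])
v6: WRITE a=8  (a history now [(5, 5), (6, 8)])
v7: WRITE e=21  (e history now [(7, 21)])
v8: WRITE f=17  (f history now [(8, 17)])
READ d @v8: history=[(1, 12), (2, 14), (3, 0)] -> pick v3 -> 0
READ b @v6: history=[(4, 11)] -> pick v4 -> 11
READ f @v7: history=[(8, 17)] -> no version <= 7 -> NONE
READ f @v2: history=[(8, 17)] -> no version <= 2 -> NONE
v9: WRITE b=5  (b history now [(4, 11), (9, 5)])
READ d @v1: history=[(1, 12), (2, 14), (3, 0)] -> pick v1 -> 12
v10: WRITE b=18  (b history now [(4, 11), (9, 5), (10, 18)])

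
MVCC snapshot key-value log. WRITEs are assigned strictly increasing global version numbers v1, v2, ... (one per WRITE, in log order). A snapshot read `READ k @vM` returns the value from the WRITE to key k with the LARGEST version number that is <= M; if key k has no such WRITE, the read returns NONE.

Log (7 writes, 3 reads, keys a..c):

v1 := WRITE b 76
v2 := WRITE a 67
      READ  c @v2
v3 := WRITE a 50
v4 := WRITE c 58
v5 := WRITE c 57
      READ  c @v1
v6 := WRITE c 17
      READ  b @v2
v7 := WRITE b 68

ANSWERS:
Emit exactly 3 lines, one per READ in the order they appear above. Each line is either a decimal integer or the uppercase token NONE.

Answer: NONE
NONE
76

Derivation:
v1: WRITE b=76  (b history now [(1, 76)])
v2: WRITE a=67  (a history now [(2, 67)])
READ c @v2: history=[] -> no version <= 2 -> NONE
v3: WRITE a=50  (a history now [(2, 67), (3, 50)])
v4: WRITE c=58  (c history now [(4, 58)])
v5: WRITE c=57  (c history now [(4, 58), (5, 57)])
READ c @v1: history=[(4, 58), (5, 57)] -> no version <= 1 -> NONE
v6: WRITE c=17  (c history now [(4, 58), (5, 57), (6, 17)])
READ b @v2: history=[(1, 76)] -> pick v1 -> 76
v7: WRITE b=68  (b history now [(1, 76), (7, 68)])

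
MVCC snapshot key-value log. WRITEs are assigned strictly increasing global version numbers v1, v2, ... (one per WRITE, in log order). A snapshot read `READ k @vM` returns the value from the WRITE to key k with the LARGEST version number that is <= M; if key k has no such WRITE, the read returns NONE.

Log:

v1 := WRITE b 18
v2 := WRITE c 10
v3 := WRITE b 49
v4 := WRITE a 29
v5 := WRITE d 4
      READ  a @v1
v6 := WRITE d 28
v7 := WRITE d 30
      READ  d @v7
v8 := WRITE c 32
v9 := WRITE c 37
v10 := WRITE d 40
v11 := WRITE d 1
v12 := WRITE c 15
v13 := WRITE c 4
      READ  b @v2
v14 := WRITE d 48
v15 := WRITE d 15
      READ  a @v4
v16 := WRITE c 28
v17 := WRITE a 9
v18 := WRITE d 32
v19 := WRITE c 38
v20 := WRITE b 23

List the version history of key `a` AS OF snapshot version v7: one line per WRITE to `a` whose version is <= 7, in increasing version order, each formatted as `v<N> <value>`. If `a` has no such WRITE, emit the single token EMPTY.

Scan writes for key=a with version <= 7:
  v1 WRITE b 18 -> skip
  v2 WRITE c 10 -> skip
  v3 WRITE b 49 -> skip
  v4 WRITE a 29 -> keep
  v5 WRITE d 4 -> skip
  v6 WRITE d 28 -> skip
  v7 WRITE d 30 -> skip
  v8 WRITE c 32 -> skip
  v9 WRITE c 37 -> skip
  v10 WRITE d 40 -> skip
  v11 WRITE d 1 -> skip
  v12 WRITE c 15 -> skip
  v13 WRITE c 4 -> skip
  v14 WRITE d 48 -> skip
  v15 WRITE d 15 -> skip
  v16 WRITE c 28 -> skip
  v17 WRITE a 9 -> drop (> snap)
  v18 WRITE d 32 -> skip
  v19 WRITE c 38 -> skip
  v20 WRITE b 23 -> skip
Collected: [(4, 29)]

Answer: v4 29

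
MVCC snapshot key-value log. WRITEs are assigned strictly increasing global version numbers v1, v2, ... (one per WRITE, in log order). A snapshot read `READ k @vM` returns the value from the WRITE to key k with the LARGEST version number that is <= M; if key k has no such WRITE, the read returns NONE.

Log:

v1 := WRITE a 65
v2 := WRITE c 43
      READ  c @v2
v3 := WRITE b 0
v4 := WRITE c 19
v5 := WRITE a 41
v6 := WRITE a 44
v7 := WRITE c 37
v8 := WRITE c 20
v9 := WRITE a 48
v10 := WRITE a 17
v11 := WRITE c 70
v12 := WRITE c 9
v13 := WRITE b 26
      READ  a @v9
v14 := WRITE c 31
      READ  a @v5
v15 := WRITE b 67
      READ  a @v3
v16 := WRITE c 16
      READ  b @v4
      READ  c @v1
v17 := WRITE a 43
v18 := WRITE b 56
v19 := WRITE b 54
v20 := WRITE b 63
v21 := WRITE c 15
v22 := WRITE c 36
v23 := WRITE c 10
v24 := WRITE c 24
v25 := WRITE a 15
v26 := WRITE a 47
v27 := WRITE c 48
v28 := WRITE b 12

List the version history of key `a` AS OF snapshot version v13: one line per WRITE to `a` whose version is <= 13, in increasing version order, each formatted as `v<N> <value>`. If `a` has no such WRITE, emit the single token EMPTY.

Scan writes for key=a with version <= 13:
  v1 WRITE a 65 -> keep
  v2 WRITE c 43 -> skip
  v3 WRITE b 0 -> skip
  v4 WRITE c 19 -> skip
  v5 WRITE a 41 -> keep
  v6 WRITE a 44 -> keep
  v7 WRITE c 37 -> skip
  v8 WRITE c 20 -> skip
  v9 WRITE a 48 -> keep
  v10 WRITE a 17 -> keep
  v11 WRITE c 70 -> skip
  v12 WRITE c 9 -> skip
  v13 WRITE b 26 -> skip
  v14 WRITE c 31 -> skip
  v15 WRITE b 67 -> skip
  v16 WRITE c 16 -> skip
  v17 WRITE a 43 -> drop (> snap)
  v18 WRITE b 56 -> skip
  v19 WRITE b 54 -> skip
  v20 WRITE b 63 -> skip
  v21 WRITE c 15 -> skip
  v22 WRITE c 36 -> skip
  v23 WRITE c 10 -> skip
  v24 WRITE c 24 -> skip
  v25 WRITE a 15 -> drop (> snap)
  v26 WRITE a 47 -> drop (> snap)
  v27 WRITE c 48 -> skip
  v28 WRITE b 12 -> skip
Collected: [(1, 65), (5, 41), (6, 44), (9, 48), (10, 17)]

Answer: v1 65
v5 41
v6 44
v9 48
v10 17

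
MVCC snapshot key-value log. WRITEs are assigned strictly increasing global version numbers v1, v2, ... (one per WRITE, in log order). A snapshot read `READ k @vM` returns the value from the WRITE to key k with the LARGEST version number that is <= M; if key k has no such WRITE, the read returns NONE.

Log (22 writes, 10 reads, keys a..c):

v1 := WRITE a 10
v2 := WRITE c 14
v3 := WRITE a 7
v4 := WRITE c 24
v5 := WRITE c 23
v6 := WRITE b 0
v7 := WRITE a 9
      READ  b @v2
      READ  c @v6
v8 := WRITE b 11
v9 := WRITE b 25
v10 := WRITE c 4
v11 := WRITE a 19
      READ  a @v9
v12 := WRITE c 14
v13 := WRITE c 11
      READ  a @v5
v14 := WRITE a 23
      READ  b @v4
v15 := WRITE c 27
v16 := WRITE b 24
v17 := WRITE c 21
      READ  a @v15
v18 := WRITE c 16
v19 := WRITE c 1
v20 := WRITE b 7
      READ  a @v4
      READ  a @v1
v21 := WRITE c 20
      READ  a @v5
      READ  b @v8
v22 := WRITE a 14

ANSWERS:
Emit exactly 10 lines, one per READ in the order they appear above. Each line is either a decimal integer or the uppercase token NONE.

Answer: NONE
23
9
7
NONE
23
7
10
7
11

Derivation:
v1: WRITE a=10  (a history now [(1, 10)])
v2: WRITE c=14  (c history now [(2, 14)])
v3: WRITE a=7  (a history now [(1, 10), (3, 7)])
v4: WRITE c=24  (c history now [(2, 14), (4, 24)])
v5: WRITE c=23  (c history now [(2, 14), (4, 24), (5, 23)])
v6: WRITE b=0  (b history now [(6, 0)])
v7: WRITE a=9  (a history now [(1, 10), (3, 7), (7, 9)])
READ b @v2: history=[(6, 0)] -> no version <= 2 -> NONE
READ c @v6: history=[(2, 14), (4, 24), (5, 23)] -> pick v5 -> 23
v8: WRITE b=11  (b history now [(6, 0), (8, 11)])
v9: WRITE b=25  (b history now [(6, 0), (8, 11), (9, 25)])
v10: WRITE c=4  (c history now [(2, 14), (4, 24), (5, 23), (10, 4)])
v11: WRITE a=19  (a history now [(1, 10), (3, 7), (7, 9), (11, 19)])
READ a @v9: history=[(1, 10), (3, 7), (7, 9), (11, 19)] -> pick v7 -> 9
v12: WRITE c=14  (c history now [(2, 14), (4, 24), (5, 23), (10, 4), (12, 14)])
v13: WRITE c=11  (c history now [(2, 14), (4, 24), (5, 23), (10, 4), (12, 14), (13, 11)])
READ a @v5: history=[(1, 10), (3, 7), (7, 9), (11, 19)] -> pick v3 -> 7
v14: WRITE a=23  (a history now [(1, 10), (3, 7), (7, 9), (11, 19), (14, 23)])
READ b @v4: history=[(6, 0), (8, 11), (9, 25)] -> no version <= 4 -> NONE
v15: WRITE c=27  (c history now [(2, 14), (4, 24), (5, 23), (10, 4), (12, 14), (13, 11), (15, 27)])
v16: WRITE b=24  (b history now [(6, 0), (8, 11), (9, 25), (16, 24)])
v17: WRITE c=21  (c history now [(2, 14), (4, 24), (5, 23), (10, 4), (12, 14), (13, 11), (15, 27), (17, 21)])
READ a @v15: history=[(1, 10), (3, 7), (7, 9), (11, 19), (14, 23)] -> pick v14 -> 23
v18: WRITE c=16  (c history now [(2, 14), (4, 24), (5, 23), (10, 4), (12, 14), (13, 11), (15, 27), (17, 21), (18, 16)])
v19: WRITE c=1  (c history now [(2, 14), (4, 24), (5, 23), (10, 4), (12, 14), (13, 11), (15, 27), (17, 21), (18, 16), (19, 1)])
v20: WRITE b=7  (b history now [(6, 0), (8, 11), (9, 25), (16, 24), (20, 7)])
READ a @v4: history=[(1, 10), (3, 7), (7, 9), (11, 19), (14, 23)] -> pick v3 -> 7
READ a @v1: history=[(1, 10), (3, 7), (7, 9), (11, 19), (14, 23)] -> pick v1 -> 10
v21: WRITE c=20  (c history now [(2, 14), (4, 24), (5, 23), (10, 4), (12, 14), (13, 11), (15, 27), (17, 21), (18, 16), (19, 1), (21, 20)])
READ a @v5: history=[(1, 10), (3, 7), (7, 9), (11, 19), (14, 23)] -> pick v3 -> 7
READ b @v8: history=[(6, 0), (8, 11), (9, 25), (16, 24), (20, 7)] -> pick v8 -> 11
v22: WRITE a=14  (a history now [(1, 10), (3, 7), (7, 9), (11, 19), (14, 23), (22, 14)])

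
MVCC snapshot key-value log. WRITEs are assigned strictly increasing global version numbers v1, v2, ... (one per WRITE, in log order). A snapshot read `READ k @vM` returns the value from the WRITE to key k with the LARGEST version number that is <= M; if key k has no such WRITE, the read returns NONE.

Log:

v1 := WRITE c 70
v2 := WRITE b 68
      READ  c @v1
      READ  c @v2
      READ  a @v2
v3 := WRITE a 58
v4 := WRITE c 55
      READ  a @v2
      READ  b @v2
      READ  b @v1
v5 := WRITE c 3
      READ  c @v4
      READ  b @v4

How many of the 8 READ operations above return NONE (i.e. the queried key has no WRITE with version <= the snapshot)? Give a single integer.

Answer: 3

Derivation:
v1: WRITE c=70  (c history now [(1, 70)])
v2: WRITE b=68  (b history now [(2, 68)])
READ c @v1: history=[(1, 70)] -> pick v1 -> 70
READ c @v2: history=[(1, 70)] -> pick v1 -> 70
READ a @v2: history=[] -> no version <= 2 -> NONE
v3: WRITE a=58  (a history now [(3, 58)])
v4: WRITE c=55  (c history now [(1, 70), (4, 55)])
READ a @v2: history=[(3, 58)] -> no version <= 2 -> NONE
READ b @v2: history=[(2, 68)] -> pick v2 -> 68
READ b @v1: history=[(2, 68)] -> no version <= 1 -> NONE
v5: WRITE c=3  (c history now [(1, 70), (4, 55), (5, 3)])
READ c @v4: history=[(1, 70), (4, 55), (5, 3)] -> pick v4 -> 55
READ b @v4: history=[(2, 68)] -> pick v2 -> 68
Read results in order: ['70', '70', 'NONE', 'NONE', '68', 'NONE', '55', '68']
NONE count = 3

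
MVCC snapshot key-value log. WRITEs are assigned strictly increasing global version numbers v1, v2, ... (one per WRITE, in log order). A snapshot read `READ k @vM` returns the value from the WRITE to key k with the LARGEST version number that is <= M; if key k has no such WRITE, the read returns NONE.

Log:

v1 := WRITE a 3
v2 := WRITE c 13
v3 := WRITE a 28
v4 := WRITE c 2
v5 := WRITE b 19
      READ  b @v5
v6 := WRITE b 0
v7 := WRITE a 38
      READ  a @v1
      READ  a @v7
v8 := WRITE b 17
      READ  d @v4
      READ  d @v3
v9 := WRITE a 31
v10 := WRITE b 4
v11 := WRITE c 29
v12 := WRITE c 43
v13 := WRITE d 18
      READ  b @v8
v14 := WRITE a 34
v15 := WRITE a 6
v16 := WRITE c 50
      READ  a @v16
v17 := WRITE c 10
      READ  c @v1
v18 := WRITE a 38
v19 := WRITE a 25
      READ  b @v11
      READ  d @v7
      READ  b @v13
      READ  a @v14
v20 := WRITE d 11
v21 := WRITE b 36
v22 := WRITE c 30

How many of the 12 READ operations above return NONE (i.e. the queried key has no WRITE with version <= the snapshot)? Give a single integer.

v1: WRITE a=3  (a history now [(1, 3)])
v2: WRITE c=13  (c history now [(2, 13)])
v3: WRITE a=28  (a history now [(1, 3), (3, 28)])
v4: WRITE c=2  (c history now [(2, 13), (4, 2)])
v5: WRITE b=19  (b history now [(5, 19)])
READ b @v5: history=[(5, 19)] -> pick v5 -> 19
v6: WRITE b=0  (b history now [(5, 19), (6, 0)])
v7: WRITE a=38  (a history now [(1, 3), (3, 28), (7, 38)])
READ a @v1: history=[(1, 3), (3, 28), (7, 38)] -> pick v1 -> 3
READ a @v7: history=[(1, 3), (3, 28), (7, 38)] -> pick v7 -> 38
v8: WRITE b=17  (b history now [(5, 19), (6, 0), (8, 17)])
READ d @v4: history=[] -> no version <= 4 -> NONE
READ d @v3: history=[] -> no version <= 3 -> NONE
v9: WRITE a=31  (a history now [(1, 3), (3, 28), (7, 38), (9, 31)])
v10: WRITE b=4  (b history now [(5, 19), (6, 0), (8, 17), (10, 4)])
v11: WRITE c=29  (c history now [(2, 13), (4, 2), (11, 29)])
v12: WRITE c=43  (c history now [(2, 13), (4, 2), (11, 29), (12, 43)])
v13: WRITE d=18  (d history now [(13, 18)])
READ b @v8: history=[(5, 19), (6, 0), (8, 17), (10, 4)] -> pick v8 -> 17
v14: WRITE a=34  (a history now [(1, 3), (3, 28), (7, 38), (9, 31), (14, 34)])
v15: WRITE a=6  (a history now [(1, 3), (3, 28), (7, 38), (9, 31), (14, 34), (15, 6)])
v16: WRITE c=50  (c history now [(2, 13), (4, 2), (11, 29), (12, 43), (16, 50)])
READ a @v16: history=[(1, 3), (3, 28), (7, 38), (9, 31), (14, 34), (15, 6)] -> pick v15 -> 6
v17: WRITE c=10  (c history now [(2, 13), (4, 2), (11, 29), (12, 43), (16, 50), (17, 10)])
READ c @v1: history=[(2, 13), (4, 2), (11, 29), (12, 43), (16, 50), (17, 10)] -> no version <= 1 -> NONE
v18: WRITE a=38  (a history now [(1, 3), (3, 28), (7, 38), (9, 31), (14, 34), (15, 6), (18, 38)])
v19: WRITE a=25  (a history now [(1, 3), (3, 28), (7, 38), (9, 31), (14, 34), (15, 6), (18, 38), (19, 25)])
READ b @v11: history=[(5, 19), (6, 0), (8, 17), (10, 4)] -> pick v10 -> 4
READ d @v7: history=[(13, 18)] -> no version <= 7 -> NONE
READ b @v13: history=[(5, 19), (6, 0), (8, 17), (10, 4)] -> pick v10 -> 4
READ a @v14: history=[(1, 3), (3, 28), (7, 38), (9, 31), (14, 34), (15, 6), (18, 38), (19, 25)] -> pick v14 -> 34
v20: WRITE d=11  (d history now [(13, 18), (20, 11)])
v21: WRITE b=36  (b history now [(5, 19), (6, 0), (8, 17), (10, 4), (21, 36)])
v22: WRITE c=30  (c history now [(2, 13), (4, 2), (11, 29), (12, 43), (16, 50), (17, 10), (22, 30)])
Read results in order: ['19', '3', '38', 'NONE', 'NONE', '17', '6', 'NONE', '4', 'NONE', '4', '34']
NONE count = 4

Answer: 4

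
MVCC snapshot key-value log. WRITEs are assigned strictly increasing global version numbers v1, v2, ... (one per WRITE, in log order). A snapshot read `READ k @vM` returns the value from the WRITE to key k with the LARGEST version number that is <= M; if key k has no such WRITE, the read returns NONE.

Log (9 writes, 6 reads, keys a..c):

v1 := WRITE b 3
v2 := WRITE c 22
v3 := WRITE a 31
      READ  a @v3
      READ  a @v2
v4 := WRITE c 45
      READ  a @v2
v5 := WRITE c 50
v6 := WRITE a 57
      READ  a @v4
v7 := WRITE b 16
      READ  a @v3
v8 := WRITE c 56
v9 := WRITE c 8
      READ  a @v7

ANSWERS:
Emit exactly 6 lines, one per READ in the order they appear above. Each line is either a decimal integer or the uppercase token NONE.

Answer: 31
NONE
NONE
31
31
57

Derivation:
v1: WRITE b=3  (b history now [(1, 3)])
v2: WRITE c=22  (c history now [(2, 22)])
v3: WRITE a=31  (a history now [(3, 31)])
READ a @v3: history=[(3, 31)] -> pick v3 -> 31
READ a @v2: history=[(3, 31)] -> no version <= 2 -> NONE
v4: WRITE c=45  (c history now [(2, 22), (4, 45)])
READ a @v2: history=[(3, 31)] -> no version <= 2 -> NONE
v5: WRITE c=50  (c history now [(2, 22), (4, 45), (5, 50)])
v6: WRITE a=57  (a history now [(3, 31), (6, 57)])
READ a @v4: history=[(3, 31), (6, 57)] -> pick v3 -> 31
v7: WRITE b=16  (b history now [(1, 3), (7, 16)])
READ a @v3: history=[(3, 31), (6, 57)] -> pick v3 -> 31
v8: WRITE c=56  (c history now [(2, 22), (4, 45), (5, 50), (8, 56)])
v9: WRITE c=8  (c history now [(2, 22), (4, 45), (5, 50), (8, 56), (9, 8)])
READ a @v7: history=[(3, 31), (6, 57)] -> pick v6 -> 57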